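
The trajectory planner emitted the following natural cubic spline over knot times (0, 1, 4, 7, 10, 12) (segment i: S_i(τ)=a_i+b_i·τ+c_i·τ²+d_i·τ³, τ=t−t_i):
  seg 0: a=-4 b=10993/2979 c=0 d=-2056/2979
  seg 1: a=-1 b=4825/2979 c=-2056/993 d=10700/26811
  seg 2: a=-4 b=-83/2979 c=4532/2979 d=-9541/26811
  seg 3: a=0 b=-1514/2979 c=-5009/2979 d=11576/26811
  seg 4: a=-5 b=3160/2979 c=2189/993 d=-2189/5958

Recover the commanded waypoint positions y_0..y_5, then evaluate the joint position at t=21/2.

y_0 = S_0(0) = a_0 = -4
y_1 = S_1(0) = a_1 = -1
y_2 = S_2(0) = a_2 = -4
y_3 = S_3(0) = a_3 = 0
y_4 = S_4(0) = a_4 = -5
y_5 = S_4(2) = 3
t_q=21/2 is in segment 4 (τ=1/2); S_4(τ)=-62987/15888

y_0=-4 y_1=-1 y_2=-4 y_3=0 y_4=-5 y_5=3
S(21/2) = -62987/15888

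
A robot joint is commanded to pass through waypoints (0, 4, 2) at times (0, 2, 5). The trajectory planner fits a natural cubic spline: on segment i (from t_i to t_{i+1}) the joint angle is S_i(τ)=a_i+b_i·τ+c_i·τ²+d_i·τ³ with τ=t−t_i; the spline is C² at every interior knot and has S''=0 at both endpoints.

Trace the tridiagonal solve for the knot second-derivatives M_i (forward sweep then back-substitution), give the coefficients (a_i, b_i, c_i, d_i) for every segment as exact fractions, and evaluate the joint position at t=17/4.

  seg 0: a=0 b=38/15 c=0 d=-2/15
  seg 1: a=4 b=14/15 c=-4/5 d=4/45
S(17/4) = 49/16

Δ: Δ0=2, Δ1=-2/3
row 1: diag=10, rhs=-16; c'=3/10, d'=-8/5
back: M1=-8/5
M: M0=0, M1=-8/5, M2=0
seg 0: a=0, c=M0/2=0, d=(M1−M0)/(6·2)=-2/15, b=Δ0−h0·(2M0+M1)/6=38/15
seg 1: a=4, c=M1/2=-4/5, d=(M2−M1)/(6·3)=4/45, b=Δ1−h1·(2M1+M2)/6=14/15
t_q=17/4 → seg 1, τ=9/4; S=4+14/15·τ+-4/5·τ²+4/45·τ³=49/16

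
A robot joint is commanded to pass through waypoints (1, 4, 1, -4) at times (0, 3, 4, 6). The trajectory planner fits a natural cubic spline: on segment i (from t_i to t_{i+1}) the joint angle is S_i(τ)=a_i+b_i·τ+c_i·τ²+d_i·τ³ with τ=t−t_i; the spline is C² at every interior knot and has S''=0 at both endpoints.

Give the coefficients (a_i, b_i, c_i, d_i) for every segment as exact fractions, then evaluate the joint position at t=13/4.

Δ: Δ0=1, Δ1=-3, Δ2=-5/2
row 1: diag=8, rhs=-24; c'=1/8, d'=-3
row 2: denom=6−1·1/8=47/8; d'=(3−1·-3)/(47/8)=48/47
back: M2=48/47
back: M1=-3−1/8·48/47=-147/47
M: M0=0, M1=-147/47, M2=48/47, M3=0
seg 0: a=1, c=M0/2=0, d=(M1−M0)/(6·3)=-49/282, b=Δ0−h0·(2M0+M1)/6=241/94
seg 1: a=4, c=M1/2=-147/94, d=(M2−M1)/(6·1)=65/94, b=Δ1−h1·(2M1+M2)/6=-100/47
seg 2: a=1, c=M2/2=24/47, d=(M3−M2)/(6·2)=-4/47, b=Δ2−h2·(2M2+M3)/6=-299/94
t_q=13/4 → seg 1, τ=1/4; S=4+-100/47·τ+-147/94·τ²+65/94·τ³=20341/6016

  seg 0: a=1 b=241/94 c=0 d=-49/282
  seg 1: a=4 b=-100/47 c=-147/94 d=65/94
  seg 2: a=1 b=-299/94 c=24/47 d=-4/47
S(13/4) = 20341/6016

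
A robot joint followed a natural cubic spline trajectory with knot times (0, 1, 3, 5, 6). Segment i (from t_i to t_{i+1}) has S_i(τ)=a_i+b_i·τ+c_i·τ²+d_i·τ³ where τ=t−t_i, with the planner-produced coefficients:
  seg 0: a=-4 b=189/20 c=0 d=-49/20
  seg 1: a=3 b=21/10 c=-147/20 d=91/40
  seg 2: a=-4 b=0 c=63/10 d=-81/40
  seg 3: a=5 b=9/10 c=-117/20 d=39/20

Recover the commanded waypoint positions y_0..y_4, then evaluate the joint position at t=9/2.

y_0=-4 y_1=3 y_2=-4 y_3=5 y_4=2
S(9/2) = 1069/320

y_0 = S_0(0) = a_0 = -4
y_1 = S_1(0) = a_1 = 3
y_2 = S_2(0) = a_2 = -4
y_3 = S_3(0) = a_3 = 5
y_4 = S_3(1) = 2
t_q=9/2 is in segment 2 (τ=3/2); S_2(τ)=1069/320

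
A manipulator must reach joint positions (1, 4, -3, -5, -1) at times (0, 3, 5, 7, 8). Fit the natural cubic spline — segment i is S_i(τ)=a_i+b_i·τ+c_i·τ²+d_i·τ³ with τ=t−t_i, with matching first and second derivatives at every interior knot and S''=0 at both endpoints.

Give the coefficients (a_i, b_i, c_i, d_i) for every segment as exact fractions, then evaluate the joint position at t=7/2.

  seg 0: a=1 b=5/2 c=0 d=-1/6
  seg 1: a=4 b=-2 c=-3/2 d=3/8
  seg 2: a=-3 b=-7/2 c=3/4 d=1/4
  seg 3: a=-5 b=5/2 c=9/4 d=-3/4
S(7/2) = 171/64

Δ: Δ0=1, Δ1=-7/2, Δ2=-1, Δ3=4
row 1: diag=10, rhs=-27; c'=1/5, d'=-27/10
row 2: denom=8−2·1/5=38/5; d'=(15−2·-27/10)/(38/5)=51/19
row 3: denom=6−2·5/19=104/19; d'=(30−2·51/19)/(104/19)=9/2
back: M3=9/2
back: M2=51/19−5/19·9/2=3/2
back: M1=-27/10−1/5·3/2=-3
M: M0=0, M1=-3, M2=3/2, M3=9/2, M4=0
seg 0: a=1, c=M0/2=0, d=(M1−M0)/(6·3)=-1/6, b=Δ0−h0·(2M0+M1)/6=5/2
seg 1: a=4, c=M1/2=-3/2, d=(M2−M1)/(6·2)=3/8, b=Δ1−h1·(2M1+M2)/6=-2
seg 2: a=-3, c=M2/2=3/4, d=(M3−M2)/(6·2)=1/4, b=Δ2−h2·(2M2+M3)/6=-7/2
seg 3: a=-5, c=M3/2=9/4, d=(M4−M3)/(6·1)=-3/4, b=Δ3−h3·(2M3+M4)/6=5/2
t_q=7/2 → seg 1, τ=1/2; S=4+-2·τ+-3/2·τ²+3/8·τ³=171/64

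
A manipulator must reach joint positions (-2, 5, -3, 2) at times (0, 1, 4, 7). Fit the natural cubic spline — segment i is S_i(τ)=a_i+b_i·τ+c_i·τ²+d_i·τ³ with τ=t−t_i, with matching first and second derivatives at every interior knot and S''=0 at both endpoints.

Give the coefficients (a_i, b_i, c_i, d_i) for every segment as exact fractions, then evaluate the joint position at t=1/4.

  seg 0: a=-2 b=246/29 c=0 d=-43/29
  seg 1: a=5 b=117/29 c=-129/29 d=578/783
  seg 2: a=-3 b=-79/29 c=191/87 d=-191/783
S(1/4) = 181/1856

Δ: Δ0=7, Δ1=-8/3, Δ2=5/3
row 1: diag=8, rhs=-58; c'=3/8, d'=-29/4
row 2: denom=12−3·3/8=87/8; d'=(26−3·-29/4)/(87/8)=382/87
back: M2=382/87
back: M1=-29/4−3/8·382/87=-258/29
M: M0=0, M1=-258/29, M2=382/87, M3=0
seg 0: a=-2, c=M0/2=0, d=(M1−M0)/(6·1)=-43/29, b=Δ0−h0·(2M0+M1)/6=246/29
seg 1: a=5, c=M1/2=-129/29, d=(M2−M1)/(6·3)=578/783, b=Δ1−h1·(2M1+M2)/6=117/29
seg 2: a=-3, c=M2/2=191/87, d=(M3−M2)/(6·3)=-191/783, b=Δ2−h2·(2M2+M3)/6=-79/29
t_q=1/4 → seg 0, τ=1/4; S=-2+246/29·τ+0·τ²+-43/29·τ³=181/1856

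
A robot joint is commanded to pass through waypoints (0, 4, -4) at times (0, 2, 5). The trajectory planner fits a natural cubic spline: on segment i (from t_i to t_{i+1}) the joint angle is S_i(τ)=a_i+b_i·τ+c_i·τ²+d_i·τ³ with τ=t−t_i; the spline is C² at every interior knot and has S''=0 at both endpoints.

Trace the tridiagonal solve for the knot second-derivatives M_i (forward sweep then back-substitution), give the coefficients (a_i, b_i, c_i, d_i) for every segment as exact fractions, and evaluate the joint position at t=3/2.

  seg 0: a=0 b=44/15 c=0 d=-7/30
  seg 1: a=4 b=2/15 c=-7/5 d=7/45
S(3/2) = 289/80

Δ: Δ0=2, Δ1=-8/3
row 1: diag=10, rhs=-28; c'=3/10, d'=-14/5
back: M1=-14/5
M: M0=0, M1=-14/5, M2=0
seg 0: a=0, c=M0/2=0, d=(M1−M0)/(6·2)=-7/30, b=Δ0−h0·(2M0+M1)/6=44/15
seg 1: a=4, c=M1/2=-7/5, d=(M2−M1)/(6·3)=7/45, b=Δ1−h1·(2M1+M2)/6=2/15
t_q=3/2 → seg 0, τ=3/2; S=0+44/15·τ+0·τ²+-7/30·τ³=289/80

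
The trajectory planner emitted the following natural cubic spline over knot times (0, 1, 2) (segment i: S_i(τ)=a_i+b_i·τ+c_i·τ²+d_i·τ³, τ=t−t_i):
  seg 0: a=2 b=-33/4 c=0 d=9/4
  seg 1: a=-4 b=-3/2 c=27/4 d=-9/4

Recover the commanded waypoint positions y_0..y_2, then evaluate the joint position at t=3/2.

y_0=2 y_1=-4 y_2=-1
S(3/2) = -107/32

y_0 = S_0(0) = a_0 = 2
y_1 = S_1(0) = a_1 = -4
y_2 = S_1(1) = -1
t_q=3/2 is in segment 1 (τ=1/2); S_1(τ)=-107/32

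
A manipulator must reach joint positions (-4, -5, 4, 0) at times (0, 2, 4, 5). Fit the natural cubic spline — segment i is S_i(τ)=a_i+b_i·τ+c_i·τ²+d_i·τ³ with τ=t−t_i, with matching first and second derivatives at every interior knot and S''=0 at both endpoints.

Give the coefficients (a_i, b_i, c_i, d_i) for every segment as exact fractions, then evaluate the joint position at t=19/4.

Δ: Δ0=-1/2, Δ1=9/2, Δ2=-4
row 1: diag=8, rhs=30; c'=1/4, d'=15/4
row 2: denom=6−2·1/4=11/2; d'=(-51−2·15/4)/(11/2)=-117/11
back: M2=-117/11
back: M1=15/4−1/4·-117/11=141/22
M: M0=0, M1=141/22, M2=-117/11, M3=0
seg 0: a=-4, c=M0/2=0, d=(M1−M0)/(6·2)=47/88, b=Δ0−h0·(2M0+M1)/6=-29/11
seg 1: a=-5, c=M1/2=141/44, d=(M2−M1)/(6·2)=-125/88, b=Δ1−h1·(2M1+M2)/6=83/22
seg 2: a=4, c=M2/2=-117/22, d=(M3−M2)/(6·1)=39/22, b=Δ2−h2·(2M2+M3)/6=-5/11
t_q=19/4 → seg 2, τ=3/4; S=4+-5/11·τ+-117/22·τ²+39/22·τ³=1993/1408

  seg 0: a=-4 b=-29/11 c=0 d=47/88
  seg 1: a=-5 b=83/22 c=141/44 d=-125/88
  seg 2: a=4 b=-5/11 c=-117/22 d=39/22
S(19/4) = 1993/1408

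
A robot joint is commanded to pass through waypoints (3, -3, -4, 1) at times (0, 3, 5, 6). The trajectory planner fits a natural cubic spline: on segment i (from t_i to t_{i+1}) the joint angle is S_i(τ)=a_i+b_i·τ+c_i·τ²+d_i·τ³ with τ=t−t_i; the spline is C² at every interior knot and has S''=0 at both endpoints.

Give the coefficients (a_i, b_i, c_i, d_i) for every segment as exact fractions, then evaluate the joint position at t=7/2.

Δ: Δ0=-2, Δ1=-1/2, Δ2=5
row 1: diag=10, rhs=9; c'=1/5, d'=9/10
row 2: denom=6−2·1/5=28/5; d'=(33−2·9/10)/(28/5)=39/7
back: M2=39/7
back: M1=9/10−1/5·39/7=-3/14
M: M0=0, M1=-3/14, M2=39/7, M3=0
seg 0: a=3, c=M0/2=0, d=(M1−M0)/(6·3)=-1/84, b=Δ0−h0·(2M0+M1)/6=-53/28
seg 1: a=-3, c=M1/2=-3/28, d=(M2−M1)/(6·2)=27/56, b=Δ1−h1·(2M1+M2)/6=-31/14
seg 2: a=-4, c=M2/2=39/14, d=(M3−M2)/(6·1)=-13/14, b=Δ2−h2·(2M2+M3)/6=22/7
t_q=7/2 → seg 1, τ=1/2; S=-3+-31/14·τ+-3/28·τ²+27/56·τ³=-1825/448

  seg 0: a=3 b=-53/28 c=0 d=-1/84
  seg 1: a=-3 b=-31/14 c=-3/28 d=27/56
  seg 2: a=-4 b=22/7 c=39/14 d=-13/14
S(7/2) = -1825/448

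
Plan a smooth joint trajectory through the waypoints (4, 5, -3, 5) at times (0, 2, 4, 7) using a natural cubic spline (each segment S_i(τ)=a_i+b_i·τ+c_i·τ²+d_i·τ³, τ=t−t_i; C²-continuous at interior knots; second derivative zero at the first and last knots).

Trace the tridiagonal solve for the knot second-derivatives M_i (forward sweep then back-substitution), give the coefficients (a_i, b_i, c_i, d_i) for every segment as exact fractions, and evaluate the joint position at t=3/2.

Δ: Δ0=1/2, Δ1=-4, Δ2=8/3
row 1: diag=8, rhs=-27; c'=1/4, d'=-27/8
row 2: denom=10−2·1/4=19/2; d'=(40−2·-27/8)/(19/2)=187/38
back: M2=187/38
back: M1=-27/8−1/4·187/38=-175/38
M: M0=0, M1=-175/38, M2=187/38, M3=0
seg 0: a=4, c=M0/2=0, d=(M1−M0)/(6·2)=-175/456, b=Δ0−h0·(2M0+M1)/6=116/57
seg 1: a=5, c=M1/2=-175/76, d=(M2−M1)/(6·2)=181/228, b=Δ1−h1·(2M1+M2)/6=-293/114
seg 2: a=-3, c=M2/2=187/76, d=(M3−M2)/(6·3)=-187/684, b=Δ2−h2·(2M2+M3)/6=-257/114
t_q=3/2 → seg 0, τ=3/2; S=4+116/57·τ+0·τ²+-175/456·τ³=7001/1216

  seg 0: a=4 b=116/57 c=0 d=-175/456
  seg 1: a=5 b=-293/114 c=-175/76 d=181/228
  seg 2: a=-3 b=-257/114 c=187/76 d=-187/684
S(3/2) = 7001/1216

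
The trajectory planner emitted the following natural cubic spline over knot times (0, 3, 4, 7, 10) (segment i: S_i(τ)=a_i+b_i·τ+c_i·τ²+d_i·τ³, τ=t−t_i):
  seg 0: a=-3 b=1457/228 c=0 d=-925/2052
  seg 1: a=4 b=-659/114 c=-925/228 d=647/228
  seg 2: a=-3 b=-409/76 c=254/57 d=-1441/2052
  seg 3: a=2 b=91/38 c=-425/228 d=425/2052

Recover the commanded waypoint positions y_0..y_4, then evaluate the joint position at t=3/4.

y_0 = S_0(0) = a_0 = -3
y_1 = S_1(0) = a_1 = 4
y_2 = S_2(0) = a_2 = -3
y_3 = S_3(0) = a_3 = 2
y_4 = S_3(3) = -2
t_q=3/4 is in segment 0 (τ=3/4); S_0(τ)=7795/4864

y_0=-3 y_1=4 y_2=-3 y_3=2 y_4=-2
S(3/4) = 7795/4864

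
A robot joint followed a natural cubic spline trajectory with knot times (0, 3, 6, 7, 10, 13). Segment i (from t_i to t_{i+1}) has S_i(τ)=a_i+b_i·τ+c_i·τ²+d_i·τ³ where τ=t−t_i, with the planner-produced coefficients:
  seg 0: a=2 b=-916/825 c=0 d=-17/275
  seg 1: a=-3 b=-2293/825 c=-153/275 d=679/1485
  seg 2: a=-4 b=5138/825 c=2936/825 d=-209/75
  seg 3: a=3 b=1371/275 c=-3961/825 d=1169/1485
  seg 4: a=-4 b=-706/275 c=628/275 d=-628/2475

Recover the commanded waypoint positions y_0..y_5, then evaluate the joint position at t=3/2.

y_0 = S_0(0) = a_0 = 2
y_1 = S_1(0) = a_1 = -3
y_2 = S_2(0) = a_2 = -4
y_3 = S_3(0) = a_3 = 3
y_4 = S_4(0) = a_4 = -4
y_5 = S_4(3) = 2
t_q=3/2 is in segment 0 (τ=3/2); S_0(τ)=277/2200

y_0=2 y_1=-3 y_2=-4 y_3=3 y_4=-4 y_5=2
S(3/2) = 277/2200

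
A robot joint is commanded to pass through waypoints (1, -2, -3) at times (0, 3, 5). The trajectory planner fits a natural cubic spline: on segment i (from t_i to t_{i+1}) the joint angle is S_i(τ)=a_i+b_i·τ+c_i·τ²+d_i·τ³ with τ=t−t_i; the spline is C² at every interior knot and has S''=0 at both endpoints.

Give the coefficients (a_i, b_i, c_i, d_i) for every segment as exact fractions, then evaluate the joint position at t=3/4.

  seg 0: a=1 b=-23/20 c=0 d=1/60
  seg 1: a=-2 b=-7/10 c=3/20 d=-1/40
S(3/4) = 37/256

Δ: Δ0=-1, Δ1=-1/2
row 1: diag=10, rhs=3; c'=1/5, d'=3/10
back: M1=3/10
M: M0=0, M1=3/10, M2=0
seg 0: a=1, c=M0/2=0, d=(M1−M0)/(6·3)=1/60, b=Δ0−h0·(2M0+M1)/6=-23/20
seg 1: a=-2, c=M1/2=3/20, d=(M2−M1)/(6·2)=-1/40, b=Δ1−h1·(2M1+M2)/6=-7/10
t_q=3/4 → seg 0, τ=3/4; S=1+-23/20·τ+0·τ²+1/60·τ³=37/256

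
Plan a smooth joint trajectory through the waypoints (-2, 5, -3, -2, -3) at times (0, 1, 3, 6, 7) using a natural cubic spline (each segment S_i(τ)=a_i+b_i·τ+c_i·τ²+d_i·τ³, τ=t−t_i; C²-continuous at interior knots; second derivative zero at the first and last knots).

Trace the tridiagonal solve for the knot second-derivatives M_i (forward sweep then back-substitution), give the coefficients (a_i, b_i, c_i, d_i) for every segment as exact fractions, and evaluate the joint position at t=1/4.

  seg 0: a=-2 b=10849/1182 c=0 d=-2575/1182
  seg 1: a=5 b=1562/591 c=-2575/394 d=3799/2364
  seg 2: a=-3 b=-2491/591 c=612/197 d=-940/1773
  seg 3: a=-2 b=65/591 c=-328/197 d=328/591
S(1/4) = 6571/25216

Δ: Δ0=7, Δ1=-4, Δ2=1/3, Δ3=-1
row 1: diag=6, rhs=-66; c'=1/3, d'=-11
row 2: denom=10−2·1/3=28/3; d'=(26−2·-11)/(28/3)=36/7
row 3: denom=8−3·9/28=197/28; d'=(-8−3·36/7)/(197/28)=-656/197
back: M3=-656/197
back: M2=36/7−9/28·-656/197=1224/197
back: M1=-11−1/3·1224/197=-2575/197
M: M0=0, M1=-2575/197, M2=1224/197, M3=-656/197, M4=0
seg 0: a=-2, c=M0/2=0, d=(M1−M0)/(6·1)=-2575/1182, b=Δ0−h0·(2M0+M1)/6=10849/1182
seg 1: a=5, c=M1/2=-2575/394, d=(M2−M1)/(6·2)=3799/2364, b=Δ1−h1·(2M1+M2)/6=1562/591
seg 2: a=-3, c=M2/2=612/197, d=(M3−M2)/(6·3)=-940/1773, b=Δ2−h2·(2M2+M3)/6=-2491/591
seg 3: a=-2, c=M3/2=-328/197, d=(M4−M3)/(6·1)=328/591, b=Δ3−h3·(2M3+M4)/6=65/591
t_q=1/4 → seg 0, τ=1/4; S=-2+10849/1182·τ+0·τ²+-2575/1182·τ³=6571/25216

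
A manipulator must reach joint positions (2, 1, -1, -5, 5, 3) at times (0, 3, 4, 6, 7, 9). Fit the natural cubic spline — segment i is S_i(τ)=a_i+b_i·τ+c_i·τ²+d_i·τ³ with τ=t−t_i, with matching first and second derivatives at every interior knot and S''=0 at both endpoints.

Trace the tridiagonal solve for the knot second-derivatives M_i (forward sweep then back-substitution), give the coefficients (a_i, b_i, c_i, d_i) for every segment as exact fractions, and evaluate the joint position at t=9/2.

  seg 0: a=2 b=-157/4359 c=0 d=-48/1453
  seg 1: a=1 b=-4045/4359 c=-432/1453 d=-3377/4359
  seg 2: a=-1 b=-16768/4359 c=-3809/1453 d=7726/4359
  seg 3: a=-5 b=30236/4359 c=11643/1453 d=-21575/4359
  seg 4: a=5 b=35369/4359 c=-9932/1453 d=4966/4359
S(9/2) = -4878/1453

Δ: Δ0=-1/3, Δ1=-2, Δ2=-2, Δ3=10, Δ4=-1
row 1: diag=8, rhs=-10; c'=1/8, d'=-5/4
row 2: denom=6−1·1/8=47/8; d'=(0−1·-5/4)/(47/8)=10/47
row 3: denom=6−2·16/47=250/47; d'=(72−2·10/47)/(250/47)=1682/125
row 4: denom=6−1·47/250=1453/250; d'=(-66−1·1682/125)/(1453/250)=-19864/1453
back: M4=-19864/1453
back: M3=1682/125−47/250·-19864/1453=23286/1453
back: M2=10/47−16/47·23286/1453=-7618/1453
back: M1=-5/4−1/8·-7618/1453=-864/1453
M: M0=0, M1=-864/1453, M2=-7618/1453, M3=23286/1453, M4=-19864/1453, M5=0
seg 0: a=2, c=M0/2=0, d=(M1−M0)/(6·3)=-48/1453, b=Δ0−h0·(2M0+M1)/6=-157/4359
seg 1: a=1, c=M1/2=-432/1453, d=(M2−M1)/(6·1)=-3377/4359, b=Δ1−h1·(2M1+M2)/6=-4045/4359
seg 2: a=-1, c=M2/2=-3809/1453, d=(M3−M2)/(6·2)=7726/4359, b=Δ2−h2·(2M2+M3)/6=-16768/4359
seg 3: a=-5, c=M3/2=11643/1453, d=(M4−M3)/(6·1)=-21575/4359, b=Δ3−h3·(2M3+M4)/6=30236/4359
seg 4: a=5, c=M4/2=-9932/1453, d=(M5−M4)/(6·2)=4966/4359, b=Δ4−h4·(2M4+M5)/6=35369/4359
t_q=9/2 → seg 2, τ=1/2; S=-1+-16768/4359·τ+-3809/1453·τ²+7726/4359·τ³=-4878/1453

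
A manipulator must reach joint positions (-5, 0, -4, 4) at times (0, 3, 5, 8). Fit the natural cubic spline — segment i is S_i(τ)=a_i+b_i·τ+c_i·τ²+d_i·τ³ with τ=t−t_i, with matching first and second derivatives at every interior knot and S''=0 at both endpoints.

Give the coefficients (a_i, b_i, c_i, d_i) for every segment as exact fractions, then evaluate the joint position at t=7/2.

Δ: Δ0=5/3, Δ1=-2, Δ2=8/3
row 1: diag=10, rhs=-22; c'=1/5, d'=-11/5
row 2: denom=10−2·1/5=48/5; d'=(28−2·-11/5)/(48/5)=27/8
back: M2=27/8
back: M1=-11/5−1/5·27/8=-23/8
M: M0=0, M1=-23/8, M2=27/8, M3=0
seg 0: a=-5, c=M0/2=0, d=(M1−M0)/(6·3)=-23/144, b=Δ0−h0·(2M0+M1)/6=149/48
seg 1: a=0, c=M1/2=-23/16, d=(M2−M1)/(6·2)=25/48, b=Δ1−h1·(2M1+M2)/6=-29/24
seg 2: a=-4, c=M2/2=27/16, d=(M3−M2)/(6·3)=-3/16, b=Δ2−h2·(2M2+M3)/6=-17/24
t_q=7/2 → seg 1, τ=1/2; S=0+-29/24·τ+-23/16·τ²+25/48·τ³=-115/128

  seg 0: a=-5 b=149/48 c=0 d=-23/144
  seg 1: a=0 b=-29/24 c=-23/16 d=25/48
  seg 2: a=-4 b=-17/24 c=27/16 d=-3/16
S(7/2) = -115/128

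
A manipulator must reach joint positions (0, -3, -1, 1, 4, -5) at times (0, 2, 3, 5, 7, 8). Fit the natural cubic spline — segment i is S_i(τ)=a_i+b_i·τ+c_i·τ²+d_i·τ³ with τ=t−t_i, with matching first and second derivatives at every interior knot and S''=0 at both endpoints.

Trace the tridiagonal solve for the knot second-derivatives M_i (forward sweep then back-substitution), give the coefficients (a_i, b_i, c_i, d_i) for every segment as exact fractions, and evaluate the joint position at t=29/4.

  seg 0: a=0 b=-1979/698 c=0 d=233/698
  seg 1: a=-3 b=817/698 c=699/349 d=-819/698
  seg 2: a=-1 b=578/349 c=-1059/698 d=415/698
  seg 3: a=1 b=950/349 c=1431/698 d=-3715/2792
  seg 4: a=4 b=-3521/698 c=-8283/1396 d=2761/1396
S(29/4) = 214333/89344

Δ: Δ0=-3/2, Δ1=2, Δ2=1, Δ3=3/2, Δ4=-9
row 1: diag=6, rhs=21; c'=1/6, d'=7/2
row 2: denom=6−1·1/6=35/6; d'=(-6−1·7/2)/(35/6)=-57/35
row 3: denom=8−2·12/35=256/35; d'=(3−2·-57/35)/(256/35)=219/256
row 4: denom=6−2·35/128=349/64; d'=(-63−2·219/256)/(349/64)=-8283/698
back: M4=-8283/698
back: M3=219/256−35/128·-8283/698=1431/349
back: M2=-57/35−12/35·1431/349=-1059/349
back: M1=7/2−1/6·-1059/349=1398/349
M: M0=0, M1=1398/349, M2=-1059/349, M3=1431/349, M4=-8283/698, M5=0
seg 0: a=0, c=M0/2=0, d=(M1−M0)/(6·2)=233/698, b=Δ0−h0·(2M0+M1)/6=-1979/698
seg 1: a=-3, c=M1/2=699/349, d=(M2−M1)/(6·1)=-819/698, b=Δ1−h1·(2M1+M2)/6=817/698
seg 2: a=-1, c=M2/2=-1059/698, d=(M3−M2)/(6·2)=415/698, b=Δ2−h2·(2M2+M3)/6=578/349
seg 3: a=1, c=M3/2=1431/698, d=(M4−M3)/(6·2)=-3715/2792, b=Δ3−h3·(2M3+M4)/6=950/349
seg 4: a=4, c=M4/2=-8283/1396, d=(M5−M4)/(6·1)=2761/1396, b=Δ4−h4·(2M4+M5)/6=-3521/698
t_q=29/4 → seg 4, τ=1/4; S=4+-3521/698·τ+-8283/1396·τ²+2761/1396·τ³=214333/89344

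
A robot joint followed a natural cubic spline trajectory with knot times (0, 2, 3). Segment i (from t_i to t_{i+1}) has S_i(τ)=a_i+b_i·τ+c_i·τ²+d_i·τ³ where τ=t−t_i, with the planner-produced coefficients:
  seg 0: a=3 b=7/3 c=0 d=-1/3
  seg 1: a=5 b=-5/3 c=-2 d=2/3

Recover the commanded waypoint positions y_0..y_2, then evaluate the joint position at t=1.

y_0 = S_0(0) = a_0 = 3
y_1 = S_1(0) = a_1 = 5
y_2 = S_1(1) = 2
t_q=1 is in segment 0 (τ=1); S_0(τ)=5

y_0=3 y_1=5 y_2=2
S(1) = 5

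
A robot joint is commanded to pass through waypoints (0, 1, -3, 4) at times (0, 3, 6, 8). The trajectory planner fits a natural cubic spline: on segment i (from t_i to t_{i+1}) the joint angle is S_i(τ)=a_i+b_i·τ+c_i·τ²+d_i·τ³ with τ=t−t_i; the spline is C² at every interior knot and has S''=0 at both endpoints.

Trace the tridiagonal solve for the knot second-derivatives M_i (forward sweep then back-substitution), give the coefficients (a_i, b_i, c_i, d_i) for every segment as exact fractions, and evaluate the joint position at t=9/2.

Δ: Δ0=1/3, Δ1=-4/3, Δ2=7/2
row 1: diag=12, rhs=-10; c'=1/4, d'=-5/6
row 2: denom=10−3·1/4=37/4; d'=(29−3·-5/6)/(37/4)=126/37
back: M2=126/37
back: M1=-5/6−1/4·126/37=-187/111
M: M0=0, M1=-187/111, M2=126/37, M3=0
seg 0: a=0, c=M0/2=0, d=(M1−M0)/(6·3)=-187/1998, b=Δ0−h0·(2M0+M1)/6=87/74
seg 1: a=1, c=M1/2=-187/222, d=(M2−M1)/(6·3)=565/1998, b=Δ1−h1·(2M1+M2)/6=-50/37
seg 2: a=-3, c=M2/2=63/37, d=(M3−M2)/(6·2)=-21/74, b=Δ2−h2·(2M2+M3)/6=91/74
t_q=9/2 → seg 1, τ=3/2; S=1+-50/37·τ+-187/222·τ²+565/1998·τ³=-1165/592

  seg 0: a=0 b=87/74 c=0 d=-187/1998
  seg 1: a=1 b=-50/37 c=-187/222 d=565/1998
  seg 2: a=-3 b=91/74 c=63/37 d=-21/74
S(9/2) = -1165/592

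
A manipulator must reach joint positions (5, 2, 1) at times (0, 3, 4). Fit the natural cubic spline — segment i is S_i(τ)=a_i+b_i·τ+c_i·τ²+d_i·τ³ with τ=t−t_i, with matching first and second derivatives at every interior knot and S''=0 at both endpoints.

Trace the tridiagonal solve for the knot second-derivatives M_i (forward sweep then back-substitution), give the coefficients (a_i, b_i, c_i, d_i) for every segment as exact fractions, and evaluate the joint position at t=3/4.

  seg 0: a=5 b=-1 c=0 d=0
  seg 1: a=2 b=-1 c=0 d=0
S(3/4) = 17/4

Δ: Δ0=-1, Δ1=-1
row 1: diag=8, rhs=0; c'=1/8, d'=0
back: M1=0
M: M0=0, M1=0, M2=0
seg 0: a=5, c=M0/2=0, d=(M1−M0)/(6·3)=0, b=Δ0−h0·(2M0+M1)/6=-1
seg 1: a=2, c=M1/2=0, d=(M2−M1)/(6·1)=0, b=Δ1−h1·(2M1+M2)/6=-1
t_q=3/4 → seg 0, τ=3/4; S=5+-1·τ+0·τ²+0·τ³=17/4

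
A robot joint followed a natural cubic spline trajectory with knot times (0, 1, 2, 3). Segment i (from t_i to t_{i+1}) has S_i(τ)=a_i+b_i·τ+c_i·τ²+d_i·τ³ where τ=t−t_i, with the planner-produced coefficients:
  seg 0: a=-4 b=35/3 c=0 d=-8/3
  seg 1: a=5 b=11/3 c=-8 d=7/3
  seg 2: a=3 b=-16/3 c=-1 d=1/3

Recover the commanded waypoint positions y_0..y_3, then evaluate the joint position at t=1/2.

y_0 = S_0(0) = a_0 = -4
y_1 = S_1(0) = a_1 = 5
y_2 = S_2(0) = a_2 = 3
y_3 = S_2(1) = -3
t_q=1/2 is in segment 0 (τ=1/2); S_0(τ)=3/2

y_0=-4 y_1=5 y_2=3 y_3=-3
S(1/2) = 3/2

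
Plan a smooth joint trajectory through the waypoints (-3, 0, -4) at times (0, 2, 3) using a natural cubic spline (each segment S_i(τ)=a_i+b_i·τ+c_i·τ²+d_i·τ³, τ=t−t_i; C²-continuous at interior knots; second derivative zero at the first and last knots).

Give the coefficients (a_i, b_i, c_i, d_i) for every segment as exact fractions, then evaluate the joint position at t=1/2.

Δ: Δ0=3/2, Δ1=-4
row 1: diag=6, rhs=-33; c'=1/6, d'=-11/2
back: M1=-11/2
M: M0=0, M1=-11/2, M2=0
seg 0: a=-3, c=M0/2=0, d=(M1−M0)/(6·2)=-11/24, b=Δ0−h0·(2M0+M1)/6=10/3
seg 1: a=0, c=M1/2=-11/4, d=(M2−M1)/(6·1)=11/12, b=Δ1−h1·(2M1+M2)/6=-13/6
t_q=1/2 → seg 0, τ=1/2; S=-3+10/3·τ+0·τ²+-11/24·τ³=-89/64

  seg 0: a=-3 b=10/3 c=0 d=-11/24
  seg 1: a=0 b=-13/6 c=-11/4 d=11/12
S(1/2) = -89/64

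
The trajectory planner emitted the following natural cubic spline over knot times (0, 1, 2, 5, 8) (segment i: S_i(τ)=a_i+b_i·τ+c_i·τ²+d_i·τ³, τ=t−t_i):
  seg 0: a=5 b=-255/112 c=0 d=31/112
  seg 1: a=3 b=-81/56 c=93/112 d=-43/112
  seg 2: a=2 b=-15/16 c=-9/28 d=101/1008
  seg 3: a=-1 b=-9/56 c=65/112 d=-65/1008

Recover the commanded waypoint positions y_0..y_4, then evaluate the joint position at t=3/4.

y_0 = S_0(0) = a_0 = 5
y_1 = S_1(0) = a_1 = 3
y_2 = S_2(0) = a_2 = 2
y_3 = S_3(0) = a_3 = -1
y_4 = S_3(3) = 2
t_q=3/4 is in segment 0 (τ=3/4); S_0(τ)=3491/1024

y_0=5 y_1=3 y_2=2 y_3=-1 y_4=2
S(3/4) = 3491/1024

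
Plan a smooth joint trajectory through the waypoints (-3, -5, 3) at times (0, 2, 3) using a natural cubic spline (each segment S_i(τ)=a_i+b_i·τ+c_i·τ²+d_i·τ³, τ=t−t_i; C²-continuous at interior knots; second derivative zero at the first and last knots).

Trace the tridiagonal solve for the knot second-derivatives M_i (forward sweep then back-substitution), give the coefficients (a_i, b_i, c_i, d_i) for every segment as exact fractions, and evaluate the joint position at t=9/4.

Δ: Δ0=-1, Δ1=8
row 1: diag=6, rhs=54; c'=1/6, d'=9
back: M1=9
M: M0=0, M1=9, M2=0
seg 0: a=-3, c=M0/2=0, d=(M1−M0)/(6·2)=3/4, b=Δ0−h0·(2M0+M1)/6=-4
seg 1: a=-5, c=M1/2=9/2, d=(M2−M1)/(6·1)=-3/2, b=Δ1−h1·(2M1+M2)/6=5
t_q=9/4 → seg 1, τ=1/4; S=-5+5·τ+9/2·τ²+-3/2·τ³=-447/128

  seg 0: a=-3 b=-4 c=0 d=3/4
  seg 1: a=-5 b=5 c=9/2 d=-3/2
S(9/4) = -447/128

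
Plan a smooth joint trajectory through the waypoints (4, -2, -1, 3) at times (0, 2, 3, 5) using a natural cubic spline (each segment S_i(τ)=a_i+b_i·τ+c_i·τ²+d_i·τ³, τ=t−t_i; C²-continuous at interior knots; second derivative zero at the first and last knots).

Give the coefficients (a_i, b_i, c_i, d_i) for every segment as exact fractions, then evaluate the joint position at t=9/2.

Δ: Δ0=-3, Δ1=1, Δ2=2
row 1: diag=6, rhs=24; c'=1/6, d'=4
row 2: denom=6−1·1/6=35/6; d'=(6−1·4)/(35/6)=12/35
back: M2=12/35
back: M1=4−1/6·12/35=138/35
M: M0=0, M1=138/35, M2=12/35, M3=0
seg 0: a=4, c=M0/2=0, d=(M1−M0)/(6·2)=23/70, b=Δ0−h0·(2M0+M1)/6=-151/35
seg 1: a=-2, c=M1/2=69/35, d=(M2−M1)/(6·1)=-3/5, b=Δ1−h1·(2M1+M2)/6=-13/35
seg 2: a=-1, c=M2/2=6/35, d=(M3−M2)/(6·2)=-1/35, b=Δ2−h2·(2M2+M3)/6=62/35
t_q=9/2 → seg 2, τ=3/2; S=-1+62/35·τ+6/35·τ²+-1/35·τ³=109/56

  seg 0: a=4 b=-151/35 c=0 d=23/70
  seg 1: a=-2 b=-13/35 c=69/35 d=-3/5
  seg 2: a=-1 b=62/35 c=6/35 d=-1/35
S(9/2) = 109/56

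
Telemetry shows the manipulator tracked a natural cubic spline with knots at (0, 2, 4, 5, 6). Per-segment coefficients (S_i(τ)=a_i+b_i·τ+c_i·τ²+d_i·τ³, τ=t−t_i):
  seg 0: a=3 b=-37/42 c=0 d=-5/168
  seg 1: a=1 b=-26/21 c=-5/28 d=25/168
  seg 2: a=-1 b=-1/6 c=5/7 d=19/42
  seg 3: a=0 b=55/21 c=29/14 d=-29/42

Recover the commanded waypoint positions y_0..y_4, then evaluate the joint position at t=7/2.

y_0=3 y_1=1 y_2=-1 y_3=0 y_4=4
S(7/2) = -339/448

y_0 = S_0(0) = a_0 = 3
y_1 = S_1(0) = a_1 = 1
y_2 = S_2(0) = a_2 = -1
y_3 = S_3(0) = a_3 = 0
y_4 = S_3(1) = 4
t_q=7/2 is in segment 1 (τ=3/2); S_1(τ)=-339/448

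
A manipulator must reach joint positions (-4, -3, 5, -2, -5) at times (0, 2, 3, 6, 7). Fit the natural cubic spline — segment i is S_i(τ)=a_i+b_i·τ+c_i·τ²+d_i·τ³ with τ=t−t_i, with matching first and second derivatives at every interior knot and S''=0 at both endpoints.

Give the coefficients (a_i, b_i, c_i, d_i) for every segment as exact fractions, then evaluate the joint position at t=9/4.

Δ: Δ0=1/2, Δ1=8, Δ2=-7/3, Δ3=-3
row 1: diag=6, rhs=45; c'=1/6, d'=15/2
row 2: denom=8−1·1/6=47/6; d'=(-62−1·15/2)/(47/6)=-417/47
row 3: denom=8−3·18/47=322/47; d'=(-4−3·-417/47)/(322/47)=1063/322
back: M3=1063/322
back: M2=-417/47−18/47·1063/322=-1632/161
back: M1=15/2−1/6·-1632/161=2959/322
M: M0=0, M1=2959/322, M2=-1632/161, M3=1063/322, M4=0
seg 0: a=-4, c=M0/2=0, d=(M1−M0)/(6·2)=2959/3864, b=Δ0−h0·(2M0+M1)/6=-1238/483
seg 1: a=-3, c=M1/2=2959/644, d=(M2−M1)/(6·1)=-889/276, b=Δ1−h1·(2M1+M2)/6=6401/966
seg 2: a=5, c=M2/2=-816/161, d=(M3−M2)/(6·3)=4327/5796, b=Δ2−h2·(2M2+M3)/6=11887/1932
seg 3: a=-2, c=M3/2=1063/644, d=(M4−M3)/(6·1)=-1063/1932, b=Δ3−h3·(2M3+M4)/6=-3961/966
t_q=9/4 → seg 1, τ=1/4; S=-3+6401/966·τ+2959/644·τ²+-889/276·τ³=-1983/1792

  seg 0: a=-4 b=-1238/483 c=0 d=2959/3864
  seg 1: a=-3 b=6401/966 c=2959/644 d=-889/276
  seg 2: a=5 b=11887/1932 c=-816/161 d=4327/5796
  seg 3: a=-2 b=-3961/966 c=1063/644 d=-1063/1932
S(9/4) = -1983/1792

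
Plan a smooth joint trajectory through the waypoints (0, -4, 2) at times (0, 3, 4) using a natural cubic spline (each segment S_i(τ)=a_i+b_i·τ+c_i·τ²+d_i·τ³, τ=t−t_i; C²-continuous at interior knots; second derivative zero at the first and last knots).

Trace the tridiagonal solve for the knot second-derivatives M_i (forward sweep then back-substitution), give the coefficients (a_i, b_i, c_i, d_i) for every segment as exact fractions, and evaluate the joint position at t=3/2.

Δ: Δ0=-4/3, Δ1=6
row 1: diag=8, rhs=44; c'=1/8, d'=11/2
back: M1=11/2
M: M0=0, M1=11/2, M2=0
seg 0: a=0, c=M0/2=0, d=(M1−M0)/(6·3)=11/36, b=Δ0−h0·(2M0+M1)/6=-49/12
seg 1: a=-4, c=M1/2=11/4, d=(M2−M1)/(6·1)=-11/12, b=Δ1−h1·(2M1+M2)/6=25/6
t_q=3/2 → seg 0, τ=3/2; S=0+-49/12·τ+0·τ²+11/36·τ³=-163/32

  seg 0: a=0 b=-49/12 c=0 d=11/36
  seg 1: a=-4 b=25/6 c=11/4 d=-11/12
S(3/2) = -163/32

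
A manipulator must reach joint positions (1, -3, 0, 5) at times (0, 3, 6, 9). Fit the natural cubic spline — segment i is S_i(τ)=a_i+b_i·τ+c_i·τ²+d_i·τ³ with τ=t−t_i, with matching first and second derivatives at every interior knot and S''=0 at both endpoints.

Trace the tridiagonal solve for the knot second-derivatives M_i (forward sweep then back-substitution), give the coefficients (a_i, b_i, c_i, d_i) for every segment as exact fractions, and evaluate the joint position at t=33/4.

  seg 0: a=1 b=-86/45 c=0 d=26/405
  seg 1: a=-3 b=-8/45 c=26/45 d=-5/81
  seg 2: a=0 b=73/45 c=1/45 d=-1/405
S(33/4) = 239/64

Δ: Δ0=-4/3, Δ1=1, Δ2=5/3
row 1: diag=12, rhs=14; c'=1/4, d'=7/6
row 2: denom=12−3·1/4=45/4; d'=(4−3·7/6)/(45/4)=2/45
back: M2=2/45
back: M1=7/6−1/4·2/45=52/45
M: M0=0, M1=52/45, M2=2/45, M3=0
seg 0: a=1, c=M0/2=0, d=(M1−M0)/(6·3)=26/405, b=Δ0−h0·(2M0+M1)/6=-86/45
seg 1: a=-3, c=M1/2=26/45, d=(M2−M1)/(6·3)=-5/81, b=Δ1−h1·(2M1+M2)/6=-8/45
seg 2: a=0, c=M2/2=1/45, d=(M3−M2)/(6·3)=-1/405, b=Δ2−h2·(2M2+M3)/6=73/45
t_q=33/4 → seg 2, τ=9/4; S=0+73/45·τ+1/45·τ²+-1/405·τ³=239/64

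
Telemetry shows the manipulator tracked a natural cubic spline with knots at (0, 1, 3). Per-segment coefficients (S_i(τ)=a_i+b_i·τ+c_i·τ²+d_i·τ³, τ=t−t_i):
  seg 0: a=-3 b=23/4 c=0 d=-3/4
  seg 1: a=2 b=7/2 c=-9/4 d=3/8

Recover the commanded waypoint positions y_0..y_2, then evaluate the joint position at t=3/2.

y_0 = S_0(0) = a_0 = -3
y_1 = S_1(0) = a_1 = 2
y_2 = S_1(2) = 3
t_q=3/2 is in segment 1 (τ=1/2); S_1(τ)=207/64

y_0=-3 y_1=2 y_2=3
S(3/2) = 207/64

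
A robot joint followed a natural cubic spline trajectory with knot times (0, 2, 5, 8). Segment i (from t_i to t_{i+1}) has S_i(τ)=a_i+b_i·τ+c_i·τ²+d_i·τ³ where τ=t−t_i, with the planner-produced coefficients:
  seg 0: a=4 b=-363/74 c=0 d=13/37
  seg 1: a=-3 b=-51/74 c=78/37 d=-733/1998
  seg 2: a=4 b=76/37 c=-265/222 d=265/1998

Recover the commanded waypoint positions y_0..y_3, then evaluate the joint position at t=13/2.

y_0 = S_0(0) = a_0 = 4
y_1 = S_1(0) = a_1 = -3
y_2 = S_2(0) = a_2 = 4
y_3 = S_2(3) = 3
t_q=13/2 is in segment 2 (τ=3/2); S_2(τ)=2867/592

y_0=4 y_1=-3 y_2=4 y_3=3
S(13/2) = 2867/592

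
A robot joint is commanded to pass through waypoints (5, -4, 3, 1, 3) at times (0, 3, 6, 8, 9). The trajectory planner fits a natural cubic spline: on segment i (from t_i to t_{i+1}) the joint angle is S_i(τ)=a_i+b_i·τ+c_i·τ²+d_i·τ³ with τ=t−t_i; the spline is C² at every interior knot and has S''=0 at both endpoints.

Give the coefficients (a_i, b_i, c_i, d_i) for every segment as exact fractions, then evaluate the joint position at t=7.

Δ: Δ0=-3, Δ1=7/3, Δ2=-1, Δ3=2
row 1: diag=12, rhs=32; c'=1/4, d'=8/3
row 2: denom=10−3·1/4=37/4; d'=(-20−3·8/3)/(37/4)=-112/37
row 3: denom=6−2·8/37=206/37; d'=(18−2·-112/37)/(206/37)=445/103
back: M3=445/103
back: M2=-112/37−8/37·445/103=-408/103
back: M1=8/3−1/4·-408/103=1130/309
M: M0=0, M1=1130/309, M2=-408/103, M3=445/103, M4=0
seg 0: a=5, c=M0/2=0, d=(M1−M0)/(6·3)=565/2781, b=Δ0−h0·(2M0+M1)/6=-1492/309
seg 1: a=-4, c=M1/2=565/309, d=(M2−M1)/(6·3)=-1177/2781, b=Δ1−h1·(2M1+M2)/6=203/309
seg 2: a=3, c=M2/2=-204/103, d=(M3−M2)/(6·2)=853/1236, b=Δ2−h2·(2M2+M3)/6=62/309
seg 3: a=1, c=M3/2=445/206, d=(M4−M3)/(6·1)=-445/618, b=Δ3−h3·(2M3+M4)/6=173/309
t_q=7 → seg 2, τ=1; S=3+62/309·τ+-204/103·τ²+853/1236·τ³=787/412

  seg 0: a=5 b=-1492/309 c=0 d=565/2781
  seg 1: a=-4 b=203/309 c=565/309 d=-1177/2781
  seg 2: a=3 b=62/309 c=-204/103 d=853/1236
  seg 3: a=1 b=173/309 c=445/206 d=-445/618
S(7) = 787/412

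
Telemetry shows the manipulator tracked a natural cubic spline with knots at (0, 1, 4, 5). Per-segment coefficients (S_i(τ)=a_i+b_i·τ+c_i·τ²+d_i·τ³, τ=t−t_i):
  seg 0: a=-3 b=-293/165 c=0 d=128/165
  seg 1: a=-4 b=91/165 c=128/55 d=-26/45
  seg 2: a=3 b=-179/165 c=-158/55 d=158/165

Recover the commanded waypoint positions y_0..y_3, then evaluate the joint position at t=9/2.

y_0=-3 y_1=-4 y_2=3 y_3=0
S(9/2) = 409/220

y_0 = S_0(0) = a_0 = -3
y_1 = S_1(0) = a_1 = -4
y_2 = S_2(0) = a_2 = 3
y_3 = S_2(1) = 0
t_q=9/2 is in segment 2 (τ=1/2); S_2(τ)=409/220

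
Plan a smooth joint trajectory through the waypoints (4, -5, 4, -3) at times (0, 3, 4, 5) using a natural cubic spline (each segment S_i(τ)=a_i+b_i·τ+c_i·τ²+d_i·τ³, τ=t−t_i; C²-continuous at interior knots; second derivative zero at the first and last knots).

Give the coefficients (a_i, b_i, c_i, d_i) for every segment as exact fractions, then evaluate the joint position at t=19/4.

Δ: Δ0=-3, Δ1=9, Δ2=-7
row 1: diag=8, rhs=72; c'=1/8, d'=9
row 2: denom=4−1·1/8=31/8; d'=(-96−1·9)/(31/8)=-840/31
back: M2=-840/31
back: M1=9−1/8·-840/31=384/31
M: M0=0, M1=384/31, M2=-840/31, M3=0
seg 0: a=4, c=M0/2=0, d=(M1−M0)/(6·3)=64/93, b=Δ0−h0·(2M0+M1)/6=-285/31
seg 1: a=-5, c=M1/2=192/31, d=(M2−M1)/(6·1)=-204/31, b=Δ1−h1·(2M1+M2)/6=291/31
seg 2: a=4, c=M2/2=-420/31, d=(M3−M2)/(6·1)=140/31, b=Δ2−h2·(2M2+M3)/6=63/31
t_q=19/4 → seg 2, τ=3/4; S=4+63/31·τ+-420/31·τ²+140/31·τ³=-95/496

  seg 0: a=4 b=-285/31 c=0 d=64/93
  seg 1: a=-5 b=291/31 c=192/31 d=-204/31
  seg 2: a=4 b=63/31 c=-420/31 d=140/31
S(19/4) = -95/496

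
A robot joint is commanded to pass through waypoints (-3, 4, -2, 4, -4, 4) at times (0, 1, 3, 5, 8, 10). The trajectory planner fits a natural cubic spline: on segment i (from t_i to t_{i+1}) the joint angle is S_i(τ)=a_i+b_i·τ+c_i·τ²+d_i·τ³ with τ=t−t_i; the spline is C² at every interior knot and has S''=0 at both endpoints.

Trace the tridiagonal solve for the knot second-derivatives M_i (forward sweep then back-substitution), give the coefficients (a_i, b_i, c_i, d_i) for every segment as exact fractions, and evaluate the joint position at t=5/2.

Δ: Δ0=7, Δ1=-3, Δ2=3, Δ3=-8/3, Δ4=4
row 1: diag=6, rhs=-60; c'=1/3, d'=-10
row 2: denom=8−2·1/3=22/3; d'=(36−2·-10)/(22/3)=84/11
row 3: denom=10−2·3/11=104/11; d'=(-34−2·84/11)/(104/11)=-271/52
row 4: denom=10−3·33/104=941/104; d'=(40−3·-271/52)/(941/104)=5786/941
back: M4=5786/941
back: M3=-271/52−33/104·5786/941=-6740/941
back: M2=84/11−3/11·-6740/941=9024/941
back: M1=-10−1/3·9024/941=-12418/941
M: M0=0, M1=-12418/941, M2=9024/941, M3=-6740/941, M4=5786/941, M5=0
seg 0: a=-3, c=M0/2=0, d=(M1−M0)/(6·1)=-6209/2823, b=Δ0−h0·(2M0+M1)/6=25970/2823
seg 1: a=4, c=M1/2=-6209/941, d=(M2−M1)/(6·2)=10721/5646, b=Δ1−h1·(2M1+M2)/6=7343/2823
seg 2: a=-2, c=M2/2=4512/941, d=(M3−M2)/(6·2)=-3941/2823, b=Δ2−h2·(2M2+M3)/6=-2839/2823
seg 3: a=4, c=M3/2=-3370/941, d=(M4−M3)/(6·3)=6263/8469, b=Δ3−h3·(2M3+M4)/6=4013/2823
seg 4: a=-4, c=M4/2=2893/941, d=(M5−M4)/(6·2)=-2893/5646, b=Δ4−h4·(2M4+M5)/6=-280/2823
t_q=5/2 → seg 1, τ=3/2; S=4+7343/2823·τ+-6209/941·τ²+10721/5646·τ³=-8067/15056

  seg 0: a=-3 b=25970/2823 c=0 d=-6209/2823
  seg 1: a=4 b=7343/2823 c=-6209/941 d=10721/5646
  seg 2: a=-2 b=-2839/2823 c=4512/941 d=-3941/2823
  seg 3: a=4 b=4013/2823 c=-3370/941 d=6263/8469
  seg 4: a=-4 b=-280/2823 c=2893/941 d=-2893/5646
S(5/2) = -8067/15056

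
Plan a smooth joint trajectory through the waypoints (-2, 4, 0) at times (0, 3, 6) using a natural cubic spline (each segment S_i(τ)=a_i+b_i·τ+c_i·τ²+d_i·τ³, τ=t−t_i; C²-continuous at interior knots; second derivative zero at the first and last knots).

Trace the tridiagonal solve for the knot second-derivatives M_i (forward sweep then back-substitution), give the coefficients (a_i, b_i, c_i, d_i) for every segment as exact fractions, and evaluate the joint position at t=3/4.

  seg 0: a=-2 b=17/6 c=0 d=-5/54
  seg 1: a=4 b=1/3 c=-5/6 d=5/54
S(3/4) = 11/128

Δ: Δ0=2, Δ1=-4/3
row 1: diag=12, rhs=-20; c'=1/4, d'=-5/3
back: M1=-5/3
M: M0=0, M1=-5/3, M2=0
seg 0: a=-2, c=M0/2=0, d=(M1−M0)/(6·3)=-5/54, b=Δ0−h0·(2M0+M1)/6=17/6
seg 1: a=4, c=M1/2=-5/6, d=(M2−M1)/(6·3)=5/54, b=Δ1−h1·(2M1+M2)/6=1/3
t_q=3/4 → seg 0, τ=3/4; S=-2+17/6·τ+0·τ²+-5/54·τ³=11/128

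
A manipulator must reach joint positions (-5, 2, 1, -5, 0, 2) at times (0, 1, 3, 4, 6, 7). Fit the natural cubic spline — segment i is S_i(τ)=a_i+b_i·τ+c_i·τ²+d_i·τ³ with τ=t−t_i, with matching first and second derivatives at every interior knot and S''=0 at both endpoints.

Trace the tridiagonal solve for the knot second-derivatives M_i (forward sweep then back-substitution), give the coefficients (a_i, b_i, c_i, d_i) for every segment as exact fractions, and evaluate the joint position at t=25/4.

Δ: Δ0=7, Δ1=-1/2, Δ2=-6, Δ3=5/2, Δ4=2
row 1: diag=6, rhs=-45; c'=1/3, d'=-15/2
row 2: denom=6−2·1/3=16/3; d'=(-33−2·-15/2)/(16/3)=-27/8
row 3: denom=6−1·3/16=93/16; d'=(51−1·-27/8)/(93/16)=290/31
row 4: denom=6−2·32/93=494/93; d'=(-3−2·290/31)/(494/93)=-2019/494
back: M4=-2019/494
back: M3=290/31−32/93·-2019/494=2658/247
back: M2=-27/8−3/16·2658/247=-1332/247
back: M1=-15/2−1/3·-1332/247=-2817/494
M: M0=0, M1=-2817/494, M2=-1332/247, M3=2658/247, M4=-2019/494, M5=0
seg 0: a=-5, c=M0/2=0, d=(M1−M0)/(6·1)=-939/988, b=Δ0−h0·(2M0+M1)/6=7855/988
seg 1: a=2, c=M1/2=-2817/988, d=(M2−M1)/(6·2)=51/1976, b=Δ1−h1·(2M1+M2)/6=2519/494
seg 2: a=1, c=M2/2=-666/247, d=(M3−M2)/(6·1)=35/13, b=Δ2−h2·(2M2+M3)/6=-1481/247
seg 3: a=-5, c=M3/2=1329/247, d=(M4−M3)/(6·2)=-2445/1976, b=Δ3−h3·(2M3+M4)/6=-818/247
seg 4: a=0, c=M4/2=-2019/988, d=(M5−M4)/(6·1)=673/988, b=Δ4−h4·(2M4+M5)/6=1661/494
t_q=25/4 → seg 4, τ=1/4; S=0+1661/494·τ+-2019/988·τ²+673/988·τ³=45749/63232

  seg 0: a=-5 b=7855/988 c=0 d=-939/988
  seg 1: a=2 b=2519/494 c=-2817/988 d=51/1976
  seg 2: a=1 b=-1481/247 c=-666/247 d=35/13
  seg 3: a=-5 b=-818/247 c=1329/247 d=-2445/1976
  seg 4: a=0 b=1661/494 c=-2019/988 d=673/988
S(25/4) = 45749/63232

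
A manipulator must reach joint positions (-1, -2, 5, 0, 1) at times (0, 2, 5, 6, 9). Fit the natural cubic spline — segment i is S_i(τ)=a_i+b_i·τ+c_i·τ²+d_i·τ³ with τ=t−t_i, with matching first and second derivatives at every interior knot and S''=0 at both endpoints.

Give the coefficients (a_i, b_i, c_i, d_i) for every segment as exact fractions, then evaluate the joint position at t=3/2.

Δ: Δ0=-1/2, Δ1=7/3, Δ2=-5, Δ3=1/3
row 1: diag=10, rhs=17; c'=3/10, d'=17/10
row 2: denom=8−3·3/10=71/10; d'=(-44−3·17/10)/(71/10)=-491/71
row 3: denom=8−1·10/71=558/71; d'=(32−1·-491/71)/(558/71)=307/62
back: M3=307/62
back: M2=-491/71−10/71·307/62=-236/31
back: M1=17/10−3/10·-236/31=247/62
M: M0=0, M1=247/62, M2=-236/31, M3=307/62, M4=0
seg 0: a=-1, c=M0/2=0, d=(M1−M0)/(6·2)=247/744, b=Δ0−h0·(2M0+M1)/6=-170/93
seg 1: a=-2, c=M1/2=247/124, d=(M2−M1)/(6·3)=-719/1116, b=Δ1−h1·(2M1+M2)/6=401/186
seg 2: a=5, c=M2/2=-118/31, d=(M3−M2)/(6·1)=779/372, b=Δ2−h2·(2M2+M3)/6=-1223/372
seg 3: a=0, c=M3/2=307/124, d=(M4−M3)/(6·3)=-307/1116, b=Δ3−h3·(2M3+M4)/6=-859/186
t_q=3/2 → seg 0, τ=3/2; S=-1+-170/93·τ+0·τ²+247/744·τ³=-5201/1984

  seg 0: a=-1 b=-170/93 c=0 d=247/744
  seg 1: a=-2 b=401/186 c=247/124 d=-719/1116
  seg 2: a=5 b=-1223/372 c=-118/31 d=779/372
  seg 3: a=0 b=-859/186 c=307/124 d=-307/1116
S(3/2) = -5201/1984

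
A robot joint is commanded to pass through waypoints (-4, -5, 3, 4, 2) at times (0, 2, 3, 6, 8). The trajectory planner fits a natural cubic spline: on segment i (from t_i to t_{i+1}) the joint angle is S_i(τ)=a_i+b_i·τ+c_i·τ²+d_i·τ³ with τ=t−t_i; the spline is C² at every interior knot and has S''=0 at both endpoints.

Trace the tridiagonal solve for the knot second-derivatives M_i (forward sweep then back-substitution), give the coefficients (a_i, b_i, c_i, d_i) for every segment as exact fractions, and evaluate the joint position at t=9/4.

Δ: Δ0=-1/2, Δ1=8, Δ2=1/3, Δ3=-1
row 1: diag=6, rhs=51; c'=1/6, d'=17/2
row 2: denom=8−1·1/6=47/6; d'=(-46−1·17/2)/(47/6)=-327/47
row 3: denom=10−3·18/47=416/47; d'=(-8−3·-327/47)/(416/47)=605/416
back: M3=605/416
back: M2=-327/47−18/47·605/416=-1563/208
back: M1=17/2−1/6·-1563/208=4057/416
M: M0=0, M1=4057/416, M2=-1563/208, M3=605/416, M4=0
seg 0: a=-4, c=M0/2=0, d=(M1−M0)/(6·2)=4057/4992, b=Δ0−h0·(2M0+M1)/6=-4681/1248
seg 1: a=-5, c=M1/2=4057/832, d=(M2−M1)/(6·1)=-7183/2496, b=Δ1−h1·(2M1+M2)/6=3745/624
seg 2: a=3, c=M2/2=-1563/416, d=(M3−M2)/(6·3)=287/576, b=Δ2−h2·(2M2+M3)/6=17773/2496
seg 3: a=4, c=M3/2=605/832, d=(M4−M3)/(6·2)=-605/4992, b=Δ3−h3·(2M3+M4)/6=-1229/624
t_q=9/4 → seg 1, τ=1/4; S=-5+3745/624·τ+4057/832·τ²+-7183/2496·τ³=-172513/53248

  seg 0: a=-4 b=-4681/1248 c=0 d=4057/4992
  seg 1: a=-5 b=3745/624 c=4057/832 d=-7183/2496
  seg 2: a=3 b=17773/2496 c=-1563/416 d=287/576
  seg 3: a=4 b=-1229/624 c=605/832 d=-605/4992
S(9/4) = -172513/53248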